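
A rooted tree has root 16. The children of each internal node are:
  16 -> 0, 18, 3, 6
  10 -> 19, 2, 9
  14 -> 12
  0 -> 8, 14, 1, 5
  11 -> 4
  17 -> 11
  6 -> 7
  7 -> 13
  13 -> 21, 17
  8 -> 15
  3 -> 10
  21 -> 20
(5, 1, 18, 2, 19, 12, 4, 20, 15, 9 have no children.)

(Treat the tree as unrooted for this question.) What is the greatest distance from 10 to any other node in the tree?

A farthest node from 10 is 4.
The path 10-3-16-6-7-13-17-11-4 has 8 edges.

8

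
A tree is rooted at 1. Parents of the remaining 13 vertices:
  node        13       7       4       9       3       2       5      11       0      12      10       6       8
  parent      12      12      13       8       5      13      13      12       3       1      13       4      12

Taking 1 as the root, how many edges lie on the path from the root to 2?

3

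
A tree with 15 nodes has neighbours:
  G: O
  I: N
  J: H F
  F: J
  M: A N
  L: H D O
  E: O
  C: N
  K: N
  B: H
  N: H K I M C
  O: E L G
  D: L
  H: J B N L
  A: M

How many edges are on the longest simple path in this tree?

BFS from G reaches A last, at distance 6; BFS from A confirms no node is farther.
Path: G - O - L - H - N - M - A.

6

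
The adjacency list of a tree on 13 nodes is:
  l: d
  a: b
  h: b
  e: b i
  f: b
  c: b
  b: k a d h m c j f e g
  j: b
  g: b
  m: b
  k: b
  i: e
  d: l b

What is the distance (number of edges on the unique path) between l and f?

3

l–d–b–f: 3 edges.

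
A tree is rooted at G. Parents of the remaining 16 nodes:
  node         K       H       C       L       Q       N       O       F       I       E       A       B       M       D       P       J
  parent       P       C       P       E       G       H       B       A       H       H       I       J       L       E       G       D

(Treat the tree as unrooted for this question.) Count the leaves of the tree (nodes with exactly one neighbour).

6

Exactly 6 nodes have a single neighbour: F, K, M, N, O, Q.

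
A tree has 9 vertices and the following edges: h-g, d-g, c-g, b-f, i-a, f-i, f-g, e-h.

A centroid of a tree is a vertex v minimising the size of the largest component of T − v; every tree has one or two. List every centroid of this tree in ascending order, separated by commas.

g

Removing g splits the tree into components of sizes 4, 2, 1, 1; the largest is 4 ≤ ⌊9/2⌋ = 4.
No neighbour of g does as well, so g is the unique centroid.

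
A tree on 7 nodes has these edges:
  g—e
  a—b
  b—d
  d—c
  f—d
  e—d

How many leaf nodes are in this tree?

Exactly 4 nodes have a single neighbour: a, c, f, g.

4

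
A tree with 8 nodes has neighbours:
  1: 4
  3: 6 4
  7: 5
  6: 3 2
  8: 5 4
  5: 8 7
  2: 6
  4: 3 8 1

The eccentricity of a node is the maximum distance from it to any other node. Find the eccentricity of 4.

The node farthest from 4 is 2 (7 also at distance 3), via 4–3–6–2 — 3 edges.

3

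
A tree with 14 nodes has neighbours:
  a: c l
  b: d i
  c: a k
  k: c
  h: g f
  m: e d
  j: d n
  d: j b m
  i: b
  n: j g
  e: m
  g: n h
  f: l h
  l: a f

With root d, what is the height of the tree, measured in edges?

9

The longest root-to-leaf path is d – j – n – g – h – f – l – a – c – k (9 edges).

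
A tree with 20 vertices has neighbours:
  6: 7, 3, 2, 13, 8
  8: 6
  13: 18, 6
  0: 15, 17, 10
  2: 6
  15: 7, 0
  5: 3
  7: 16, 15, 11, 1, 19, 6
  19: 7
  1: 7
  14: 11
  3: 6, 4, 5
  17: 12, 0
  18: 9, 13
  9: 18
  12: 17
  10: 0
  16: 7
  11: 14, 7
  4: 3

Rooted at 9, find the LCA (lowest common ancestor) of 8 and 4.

6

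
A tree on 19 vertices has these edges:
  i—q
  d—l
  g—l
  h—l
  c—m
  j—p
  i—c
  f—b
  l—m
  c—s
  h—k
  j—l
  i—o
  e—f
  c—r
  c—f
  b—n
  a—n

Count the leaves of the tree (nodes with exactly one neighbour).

Exactly 10 nodes have a single neighbour: a, d, e, g, k, o, p, q, r, s.

10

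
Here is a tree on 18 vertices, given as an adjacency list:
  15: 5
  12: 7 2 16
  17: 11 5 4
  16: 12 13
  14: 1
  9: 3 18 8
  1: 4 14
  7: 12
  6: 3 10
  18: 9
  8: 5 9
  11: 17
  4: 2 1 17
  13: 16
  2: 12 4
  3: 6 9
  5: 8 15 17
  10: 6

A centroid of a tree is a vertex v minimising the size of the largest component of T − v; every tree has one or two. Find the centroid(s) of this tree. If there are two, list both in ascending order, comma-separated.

If 17 is removed the pieces have sizes 8, 8, 1, all ≤ ⌊18/2⌋ = 9.
Every other node leaves some component of size > 9, so the centroid is unique.

17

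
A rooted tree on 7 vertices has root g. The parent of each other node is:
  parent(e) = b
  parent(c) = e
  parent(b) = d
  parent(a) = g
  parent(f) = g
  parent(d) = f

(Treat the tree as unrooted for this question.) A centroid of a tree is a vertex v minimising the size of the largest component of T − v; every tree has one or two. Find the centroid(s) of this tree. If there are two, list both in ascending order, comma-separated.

d

If d is removed the pieces have sizes 3, 3, all ≤ ⌊7/2⌋ = 3.
No neighbour of d does as well, so d is the unique centroid.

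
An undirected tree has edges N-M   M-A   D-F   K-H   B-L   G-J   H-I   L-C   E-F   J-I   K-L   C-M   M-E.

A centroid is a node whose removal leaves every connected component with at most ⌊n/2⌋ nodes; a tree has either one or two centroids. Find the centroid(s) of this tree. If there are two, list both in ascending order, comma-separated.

C, L

Delete C: the remaining components have sizes 7, 6. Max 7 ≤ 7, so C is a centroid.
L is adjacent to C and is also a centroid (the largest component after removing it is likewise 7).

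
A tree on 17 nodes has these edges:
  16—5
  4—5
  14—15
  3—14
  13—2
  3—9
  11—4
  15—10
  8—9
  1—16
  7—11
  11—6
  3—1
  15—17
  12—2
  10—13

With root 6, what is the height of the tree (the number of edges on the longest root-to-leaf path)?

12

The longest root-to-leaf path is 6 – 11 – 4 – 5 – 16 – 1 – 3 – 14 – 15 – 10 – 13 – 2 – 12 (12 edges).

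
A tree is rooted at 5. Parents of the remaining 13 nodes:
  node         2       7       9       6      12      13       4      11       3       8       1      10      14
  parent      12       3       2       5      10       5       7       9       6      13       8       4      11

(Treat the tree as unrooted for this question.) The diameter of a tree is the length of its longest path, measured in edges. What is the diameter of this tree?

13

A longest path is 1 - 8 - 13 - 5 - 6 - 3 - 7 - 4 - 10 - 12 - 2 - 9 - 11 - 14, with 13 edges.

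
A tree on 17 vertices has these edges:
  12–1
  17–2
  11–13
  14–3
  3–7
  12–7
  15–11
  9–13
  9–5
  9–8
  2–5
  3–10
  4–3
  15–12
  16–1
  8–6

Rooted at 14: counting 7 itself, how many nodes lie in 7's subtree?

7's subtree: {7, 12, 1, 15, 16, 11, 13, 9, 5, 8, 2, 6, 17}, size 13.

13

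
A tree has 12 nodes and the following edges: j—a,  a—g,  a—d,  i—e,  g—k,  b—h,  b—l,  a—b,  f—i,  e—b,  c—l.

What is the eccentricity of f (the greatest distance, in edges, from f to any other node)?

A farthest node from f is k.
The path f–i–e–b–a–g–k has 6 edges.

6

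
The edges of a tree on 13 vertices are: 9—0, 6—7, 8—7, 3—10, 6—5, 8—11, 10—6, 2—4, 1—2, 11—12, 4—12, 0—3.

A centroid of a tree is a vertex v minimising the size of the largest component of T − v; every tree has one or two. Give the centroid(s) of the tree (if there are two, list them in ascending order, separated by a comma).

7

Removing 7 splits the tree into components of sizes 6, 6; the largest is 6 ≤ ⌊13/2⌋ = 6.
Every other node leaves some component of size > 6, so the centroid is unique.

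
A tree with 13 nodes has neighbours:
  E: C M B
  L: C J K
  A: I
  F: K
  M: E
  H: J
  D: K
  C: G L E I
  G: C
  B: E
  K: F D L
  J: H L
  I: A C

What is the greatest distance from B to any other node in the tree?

5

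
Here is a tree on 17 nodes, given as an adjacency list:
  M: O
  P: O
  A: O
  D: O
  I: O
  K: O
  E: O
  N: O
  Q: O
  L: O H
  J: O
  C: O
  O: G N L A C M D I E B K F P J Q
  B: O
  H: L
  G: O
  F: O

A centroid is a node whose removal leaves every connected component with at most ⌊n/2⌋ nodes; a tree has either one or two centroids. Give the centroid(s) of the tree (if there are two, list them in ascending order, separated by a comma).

O

Delete O: the remaining components have sizes 2, 1, 1, 1, 1, 1, 1, 1, 1, 1, 1, 1, 1, 1, 1. Max 2 ≤ 8, so O is a centroid.
No neighbour of O does as well, so O is the unique centroid.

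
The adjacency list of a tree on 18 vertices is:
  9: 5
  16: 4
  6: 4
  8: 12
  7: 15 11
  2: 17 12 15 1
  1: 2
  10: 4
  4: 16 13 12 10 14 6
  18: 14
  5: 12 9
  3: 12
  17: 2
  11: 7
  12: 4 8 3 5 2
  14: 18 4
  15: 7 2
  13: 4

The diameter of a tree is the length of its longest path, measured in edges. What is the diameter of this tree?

BFS from 18 reaches 11 last, at distance 7; BFS from 11 confirms no node is farther.
Path: 18 - 14 - 4 - 12 - 2 - 15 - 7 - 11.

7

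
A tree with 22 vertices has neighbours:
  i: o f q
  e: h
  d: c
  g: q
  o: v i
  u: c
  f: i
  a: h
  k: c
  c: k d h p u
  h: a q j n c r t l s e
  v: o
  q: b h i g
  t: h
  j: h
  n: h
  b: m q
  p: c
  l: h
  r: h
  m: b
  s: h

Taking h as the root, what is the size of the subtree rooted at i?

Descendants of i (including itself): i, f, o, v. That's 4.

4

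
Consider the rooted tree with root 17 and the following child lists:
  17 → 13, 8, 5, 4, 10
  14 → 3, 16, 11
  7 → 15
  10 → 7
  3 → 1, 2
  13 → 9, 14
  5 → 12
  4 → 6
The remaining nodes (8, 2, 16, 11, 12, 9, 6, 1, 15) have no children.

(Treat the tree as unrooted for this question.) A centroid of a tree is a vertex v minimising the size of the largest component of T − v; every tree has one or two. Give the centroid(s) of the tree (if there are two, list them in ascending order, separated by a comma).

Removing 17 splits the tree into components of sizes 8, 3, 2, 2, 1; the largest is 8 ≤ ⌊17/2⌋ = 8.
No neighbour of 17 does as well, so 17 is the unique centroid.

17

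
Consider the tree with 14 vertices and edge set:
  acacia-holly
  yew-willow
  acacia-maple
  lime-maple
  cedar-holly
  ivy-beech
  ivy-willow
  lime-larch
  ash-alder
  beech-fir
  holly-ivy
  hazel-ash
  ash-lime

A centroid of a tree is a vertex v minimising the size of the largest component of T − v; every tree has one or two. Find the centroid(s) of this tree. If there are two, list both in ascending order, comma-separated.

acacia, holly

Removing holly splits the tree into components of sizes 7, 5, 1; the largest is 7 ≤ ⌊14/2⌋ = 7.
Its neighbour acacia also leaves a largest component of size 7, so both are centroids.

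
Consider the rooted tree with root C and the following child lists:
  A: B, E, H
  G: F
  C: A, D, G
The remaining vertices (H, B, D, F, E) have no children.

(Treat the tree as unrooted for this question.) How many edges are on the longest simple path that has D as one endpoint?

3

Distances from D peak at 3, attained at B (F, E, H also at distance 3).
D-C-A-B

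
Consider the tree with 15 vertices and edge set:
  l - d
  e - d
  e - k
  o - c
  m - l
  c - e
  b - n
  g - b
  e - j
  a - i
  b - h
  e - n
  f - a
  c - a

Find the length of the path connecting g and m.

6

Walking from g: g–b–n–e–d–l–m. Length 6.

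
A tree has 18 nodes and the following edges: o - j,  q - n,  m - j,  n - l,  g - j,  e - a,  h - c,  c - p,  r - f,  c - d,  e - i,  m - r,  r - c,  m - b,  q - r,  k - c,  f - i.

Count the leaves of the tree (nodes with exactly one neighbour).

Exactly 9 nodes have a single neighbour: a, b, d, g, h, k, l, o, p.

9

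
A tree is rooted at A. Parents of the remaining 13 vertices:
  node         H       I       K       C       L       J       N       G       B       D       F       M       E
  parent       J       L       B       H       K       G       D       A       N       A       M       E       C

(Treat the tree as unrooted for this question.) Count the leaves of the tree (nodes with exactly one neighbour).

Degree-1 nodes: F, I — 2 of them.

2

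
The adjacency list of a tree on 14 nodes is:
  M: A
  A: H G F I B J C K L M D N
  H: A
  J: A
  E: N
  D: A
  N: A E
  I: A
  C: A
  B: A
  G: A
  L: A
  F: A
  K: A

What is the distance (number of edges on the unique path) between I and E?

3

I–A–N–E: 3 edges.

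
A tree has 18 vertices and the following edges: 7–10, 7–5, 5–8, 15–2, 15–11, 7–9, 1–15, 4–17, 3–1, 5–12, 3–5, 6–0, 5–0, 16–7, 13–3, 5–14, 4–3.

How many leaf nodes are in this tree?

The leaves are 2, 6, 8, 9, 10, 11, 12, 13, 14, 16, 17.
That is 11 leaves.

11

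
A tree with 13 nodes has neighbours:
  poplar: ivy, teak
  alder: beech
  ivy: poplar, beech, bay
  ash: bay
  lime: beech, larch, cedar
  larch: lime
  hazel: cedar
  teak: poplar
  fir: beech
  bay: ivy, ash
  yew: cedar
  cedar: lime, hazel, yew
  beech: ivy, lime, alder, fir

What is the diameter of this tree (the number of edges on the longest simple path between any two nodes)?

6

A longest path is hazel – cedar – lime – beech – ivy – poplar – teak, with 6 edges.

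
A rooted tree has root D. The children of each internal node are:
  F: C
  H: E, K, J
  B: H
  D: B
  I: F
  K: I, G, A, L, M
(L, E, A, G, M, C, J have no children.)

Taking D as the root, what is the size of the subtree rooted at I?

3

I's subtree: {I, F, C}, size 3.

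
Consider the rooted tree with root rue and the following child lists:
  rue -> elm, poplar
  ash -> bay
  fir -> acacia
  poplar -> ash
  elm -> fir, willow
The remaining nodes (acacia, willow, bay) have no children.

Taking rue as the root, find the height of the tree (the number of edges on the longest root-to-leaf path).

3

The longest root-to-leaf path is rue → elm → fir → acacia (3 edges).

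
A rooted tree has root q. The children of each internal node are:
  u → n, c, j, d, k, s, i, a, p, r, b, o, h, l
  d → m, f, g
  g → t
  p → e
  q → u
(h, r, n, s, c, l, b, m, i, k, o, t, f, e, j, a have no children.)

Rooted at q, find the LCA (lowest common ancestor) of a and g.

a's ancestor chain is a, u, q and g's is g, d, u, q; they first meet at u.

u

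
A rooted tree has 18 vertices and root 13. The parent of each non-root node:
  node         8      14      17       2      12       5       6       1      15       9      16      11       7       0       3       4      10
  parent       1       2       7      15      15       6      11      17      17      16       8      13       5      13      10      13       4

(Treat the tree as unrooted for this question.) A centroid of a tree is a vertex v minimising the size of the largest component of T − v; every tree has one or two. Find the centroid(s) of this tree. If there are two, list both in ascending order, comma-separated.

Removing 7 splits the tree into components of sizes 9, 8; the largest is 9 ≤ ⌊18/2⌋ = 9.
Its neighbour 17 also leaves a largest component of size 9, so both are centroids.

7, 17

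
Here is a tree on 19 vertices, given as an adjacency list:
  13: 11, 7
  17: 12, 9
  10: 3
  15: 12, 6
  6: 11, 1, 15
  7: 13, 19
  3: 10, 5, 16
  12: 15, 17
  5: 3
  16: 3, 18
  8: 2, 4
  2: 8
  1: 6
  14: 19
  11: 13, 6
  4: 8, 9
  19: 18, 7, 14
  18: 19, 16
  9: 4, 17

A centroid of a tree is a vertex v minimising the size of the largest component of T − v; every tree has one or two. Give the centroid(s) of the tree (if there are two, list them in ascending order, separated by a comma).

11

Delete 11: the remaining components have sizes 9, 9. Max 9 ≤ 9, so 11 is a centroid.
No neighbour of 11 does as well, so 11 is the unique centroid.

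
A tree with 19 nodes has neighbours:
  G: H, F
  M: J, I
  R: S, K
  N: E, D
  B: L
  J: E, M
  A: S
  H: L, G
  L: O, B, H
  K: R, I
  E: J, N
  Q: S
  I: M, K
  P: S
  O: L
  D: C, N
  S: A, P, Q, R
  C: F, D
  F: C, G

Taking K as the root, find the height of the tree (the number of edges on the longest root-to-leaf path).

B sits deepest: K → I → M → J → E → N → D → C → F → G → H → L → B — 12 edges from the root.

12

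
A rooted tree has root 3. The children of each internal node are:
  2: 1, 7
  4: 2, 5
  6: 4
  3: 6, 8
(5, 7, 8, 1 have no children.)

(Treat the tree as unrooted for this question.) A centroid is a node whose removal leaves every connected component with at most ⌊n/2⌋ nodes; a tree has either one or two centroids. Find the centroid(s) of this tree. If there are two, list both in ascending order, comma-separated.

4

Delete 4: the remaining components have sizes 3, 3, 1. Max 3 ≤ 4, so 4 is a centroid.
No neighbour of 4 does as well, so 4 is the unique centroid.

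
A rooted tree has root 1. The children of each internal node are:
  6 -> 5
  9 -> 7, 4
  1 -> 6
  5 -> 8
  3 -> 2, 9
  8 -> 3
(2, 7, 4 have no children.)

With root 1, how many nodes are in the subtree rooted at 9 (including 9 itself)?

3

Descendants of 9 (including itself): 9, 7, 4. That's 3.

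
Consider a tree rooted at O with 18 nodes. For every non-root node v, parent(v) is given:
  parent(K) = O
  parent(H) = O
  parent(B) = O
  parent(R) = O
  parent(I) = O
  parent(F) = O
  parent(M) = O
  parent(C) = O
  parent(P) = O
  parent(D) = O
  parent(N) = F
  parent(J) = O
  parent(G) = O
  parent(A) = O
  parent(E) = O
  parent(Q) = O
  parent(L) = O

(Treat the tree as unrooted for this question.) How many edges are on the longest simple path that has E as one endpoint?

3

Distances from E peak at 3, attained at N.
E–O–F–N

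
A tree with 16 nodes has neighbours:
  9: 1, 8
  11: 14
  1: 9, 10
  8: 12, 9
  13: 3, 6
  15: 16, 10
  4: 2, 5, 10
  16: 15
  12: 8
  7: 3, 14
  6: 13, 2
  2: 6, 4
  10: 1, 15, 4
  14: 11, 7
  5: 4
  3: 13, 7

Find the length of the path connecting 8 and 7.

9

Walking from 8: 8–9–1–10–4–2–6–13–3–7. Length 9.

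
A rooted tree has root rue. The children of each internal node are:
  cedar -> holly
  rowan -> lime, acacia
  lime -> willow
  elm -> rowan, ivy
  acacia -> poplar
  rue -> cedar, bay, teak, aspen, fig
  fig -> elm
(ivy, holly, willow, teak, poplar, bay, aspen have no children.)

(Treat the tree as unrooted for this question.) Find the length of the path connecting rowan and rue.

3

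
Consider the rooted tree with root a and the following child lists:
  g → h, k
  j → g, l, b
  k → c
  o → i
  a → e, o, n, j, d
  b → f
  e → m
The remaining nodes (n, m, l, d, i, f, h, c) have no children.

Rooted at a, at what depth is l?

a–j–l — 2 edges.

2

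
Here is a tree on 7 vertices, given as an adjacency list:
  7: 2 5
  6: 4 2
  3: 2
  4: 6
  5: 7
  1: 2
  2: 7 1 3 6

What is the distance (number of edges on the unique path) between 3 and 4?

3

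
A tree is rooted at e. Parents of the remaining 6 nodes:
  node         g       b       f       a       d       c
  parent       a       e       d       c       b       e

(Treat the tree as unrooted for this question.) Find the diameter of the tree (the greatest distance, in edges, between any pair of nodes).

6

Starting from g, a farthest node is f at distance 6.
One longest path: g–a–c–e–b–d–f.
So the diameter is 6.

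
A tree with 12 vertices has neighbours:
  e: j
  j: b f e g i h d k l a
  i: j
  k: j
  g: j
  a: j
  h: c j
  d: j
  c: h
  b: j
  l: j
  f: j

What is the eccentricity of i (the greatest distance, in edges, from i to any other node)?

3

The node farthest from i is c, via i–j–h–c — 3 edges.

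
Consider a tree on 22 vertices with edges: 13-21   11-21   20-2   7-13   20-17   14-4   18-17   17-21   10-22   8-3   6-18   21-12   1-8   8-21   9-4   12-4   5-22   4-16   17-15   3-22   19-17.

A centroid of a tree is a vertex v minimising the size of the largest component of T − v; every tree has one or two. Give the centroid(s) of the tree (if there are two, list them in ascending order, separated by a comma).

Delete 21: the remaining components have sizes 7, 6, 5, 2, 1. Max 7 ≤ 11, so 21 is a centroid.
Every other node leaves some component of size > 11, so the centroid is unique.

21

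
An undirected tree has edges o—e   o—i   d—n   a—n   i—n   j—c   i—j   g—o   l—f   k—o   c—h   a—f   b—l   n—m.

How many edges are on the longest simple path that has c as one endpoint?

A farthest node from c is b.
The path c–j–i–n–a–f–l–b has 7 edges.

7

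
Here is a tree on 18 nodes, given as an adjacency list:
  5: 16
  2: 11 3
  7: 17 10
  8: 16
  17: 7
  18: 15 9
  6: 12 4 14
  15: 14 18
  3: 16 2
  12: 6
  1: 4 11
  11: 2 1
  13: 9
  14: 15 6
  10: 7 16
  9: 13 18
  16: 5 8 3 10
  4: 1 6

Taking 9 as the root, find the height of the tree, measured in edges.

13

The longest root-to-leaf path is 9 – 18 – 15 – 14 – 6 – 4 – 1 – 11 – 2 – 3 – 16 – 10 – 7 – 17 (13 edges).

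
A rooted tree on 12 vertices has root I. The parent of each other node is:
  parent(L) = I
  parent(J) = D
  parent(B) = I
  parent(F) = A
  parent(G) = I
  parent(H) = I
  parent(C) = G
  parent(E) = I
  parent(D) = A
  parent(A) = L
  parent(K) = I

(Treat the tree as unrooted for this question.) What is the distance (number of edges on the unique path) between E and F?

Walking from E: E – I – L – A – F. Length 4.

4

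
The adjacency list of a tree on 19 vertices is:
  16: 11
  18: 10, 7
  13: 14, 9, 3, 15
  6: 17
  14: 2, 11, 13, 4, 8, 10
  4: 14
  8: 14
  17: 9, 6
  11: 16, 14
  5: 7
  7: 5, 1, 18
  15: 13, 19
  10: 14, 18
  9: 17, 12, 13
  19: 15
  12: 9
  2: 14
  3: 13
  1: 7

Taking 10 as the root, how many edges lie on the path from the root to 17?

4

Climbing from 17 to the root: 17–9–13–14–10. That's 4 steps.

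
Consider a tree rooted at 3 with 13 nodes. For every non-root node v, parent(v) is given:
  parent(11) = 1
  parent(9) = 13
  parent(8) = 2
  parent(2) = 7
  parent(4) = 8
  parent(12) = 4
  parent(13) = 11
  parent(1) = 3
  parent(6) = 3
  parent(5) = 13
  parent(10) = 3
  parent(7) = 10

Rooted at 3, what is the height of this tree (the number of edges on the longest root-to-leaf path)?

6

The longest root-to-leaf path is 3–10–7–2–8–4–12 (6 edges).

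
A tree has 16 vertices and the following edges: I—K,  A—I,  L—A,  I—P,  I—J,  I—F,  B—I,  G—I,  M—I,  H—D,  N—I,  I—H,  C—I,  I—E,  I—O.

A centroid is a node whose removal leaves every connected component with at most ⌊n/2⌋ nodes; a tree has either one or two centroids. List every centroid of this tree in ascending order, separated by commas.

Removing I splits the tree into components of sizes 2, 2, 1, 1, 1, 1, 1, 1, 1, 1, 1, 1, 1; the largest is 2 ≤ ⌊16/2⌋ = 8.
No neighbour of I does as well, so I is the unique centroid.

I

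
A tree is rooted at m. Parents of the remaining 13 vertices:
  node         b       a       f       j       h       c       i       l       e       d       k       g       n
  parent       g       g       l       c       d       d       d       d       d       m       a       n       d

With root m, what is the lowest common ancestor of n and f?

d

n's ancestor chain is n, d, m and f's is f, l, d, m; they first meet at d.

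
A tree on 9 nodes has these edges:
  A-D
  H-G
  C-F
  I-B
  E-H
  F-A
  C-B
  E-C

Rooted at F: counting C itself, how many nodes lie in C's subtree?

6

The subtree rooted at C contains: C, B, E, I, H, G — 6 nodes.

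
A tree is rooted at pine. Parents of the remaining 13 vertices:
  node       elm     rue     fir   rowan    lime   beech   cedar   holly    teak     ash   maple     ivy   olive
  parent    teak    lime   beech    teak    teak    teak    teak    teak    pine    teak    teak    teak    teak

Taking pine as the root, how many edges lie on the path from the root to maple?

pine–teak–maple — 2 edges.

2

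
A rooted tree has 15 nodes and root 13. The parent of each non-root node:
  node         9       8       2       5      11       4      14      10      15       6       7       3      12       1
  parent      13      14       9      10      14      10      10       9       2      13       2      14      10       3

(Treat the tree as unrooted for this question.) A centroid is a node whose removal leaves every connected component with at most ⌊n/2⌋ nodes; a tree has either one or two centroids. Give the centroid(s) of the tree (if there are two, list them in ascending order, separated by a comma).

Delete 10: the remaining components have sizes 6, 5, 1, 1, 1. Max 6 ≤ 7, so 10 is a centroid.
Every other node leaves some component of size > 7, so the centroid is unique.

10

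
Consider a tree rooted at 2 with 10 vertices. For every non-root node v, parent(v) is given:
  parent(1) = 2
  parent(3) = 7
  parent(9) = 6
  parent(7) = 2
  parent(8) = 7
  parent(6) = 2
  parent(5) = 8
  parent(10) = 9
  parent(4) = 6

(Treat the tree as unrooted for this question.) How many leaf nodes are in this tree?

The leaves are 1, 3, 4, 5, 10.
That is 5 leaves.

5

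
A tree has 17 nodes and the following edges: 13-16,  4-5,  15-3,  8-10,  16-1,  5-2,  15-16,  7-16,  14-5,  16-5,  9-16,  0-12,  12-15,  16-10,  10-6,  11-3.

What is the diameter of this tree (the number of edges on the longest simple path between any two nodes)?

5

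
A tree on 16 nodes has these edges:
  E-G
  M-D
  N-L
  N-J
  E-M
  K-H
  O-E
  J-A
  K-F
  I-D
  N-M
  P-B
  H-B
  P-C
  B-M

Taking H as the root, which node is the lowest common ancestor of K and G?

K's ancestor chain is K, H and G's is G, E, M, B, H; they first meet at H.

H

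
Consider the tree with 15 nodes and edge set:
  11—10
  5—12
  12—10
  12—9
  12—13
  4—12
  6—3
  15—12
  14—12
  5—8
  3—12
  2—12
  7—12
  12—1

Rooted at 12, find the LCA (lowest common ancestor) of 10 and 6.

12

10's ancestor chain is 10, 12 and 6's is 6, 3, 12; they first meet at 12.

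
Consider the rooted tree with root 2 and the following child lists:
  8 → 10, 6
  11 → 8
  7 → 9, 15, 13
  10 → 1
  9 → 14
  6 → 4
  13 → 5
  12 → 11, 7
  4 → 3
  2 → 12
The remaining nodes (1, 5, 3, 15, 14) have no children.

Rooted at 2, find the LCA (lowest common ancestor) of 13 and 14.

Path 13→root: 13 7 12 2; path 14→root: 14 9 7 12 2.
First common node: 7.

7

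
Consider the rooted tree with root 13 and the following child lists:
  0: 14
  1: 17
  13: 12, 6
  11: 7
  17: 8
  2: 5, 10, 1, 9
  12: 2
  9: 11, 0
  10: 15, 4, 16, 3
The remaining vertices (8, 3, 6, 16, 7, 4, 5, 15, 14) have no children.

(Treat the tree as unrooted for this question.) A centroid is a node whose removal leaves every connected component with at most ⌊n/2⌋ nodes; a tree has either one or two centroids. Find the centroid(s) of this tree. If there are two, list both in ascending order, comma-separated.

Delete 2: the remaining components have sizes 5, 5, 3, 3, 1. Max 5 ≤ 9, so 2 is a centroid.
Every other node leaves some component of size > 9, so the centroid is unique.

2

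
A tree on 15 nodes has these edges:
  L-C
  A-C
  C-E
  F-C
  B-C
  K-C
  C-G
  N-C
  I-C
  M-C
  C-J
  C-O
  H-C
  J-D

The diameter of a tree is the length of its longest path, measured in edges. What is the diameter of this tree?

3

Starting from D, a farthest node is I at distance 3.
One longest path: D – J – C – I.
So the diameter is 3.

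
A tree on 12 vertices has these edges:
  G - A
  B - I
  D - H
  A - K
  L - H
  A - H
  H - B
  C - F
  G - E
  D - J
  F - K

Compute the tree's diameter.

6

A longest path is C - F - K - A - H - B - I, with 6 edges.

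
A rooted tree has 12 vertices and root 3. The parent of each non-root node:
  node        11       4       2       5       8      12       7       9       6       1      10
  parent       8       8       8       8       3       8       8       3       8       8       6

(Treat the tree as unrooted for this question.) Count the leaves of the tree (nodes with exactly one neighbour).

9

The leaves are 1, 2, 4, 5, 7, 9, 10, 11, 12.
That is 9 leaves.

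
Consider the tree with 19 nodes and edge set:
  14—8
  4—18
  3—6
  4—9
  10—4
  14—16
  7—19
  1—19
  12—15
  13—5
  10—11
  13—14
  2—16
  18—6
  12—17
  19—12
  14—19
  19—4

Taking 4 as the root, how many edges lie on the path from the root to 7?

2

Path from 4 to 7: 4 → 19 → 7, which has 2 edges.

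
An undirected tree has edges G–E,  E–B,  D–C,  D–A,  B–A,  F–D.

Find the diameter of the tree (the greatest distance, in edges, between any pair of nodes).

5

Starting from G, a farthest node is F at distance 5.
One longest path: G-E-B-A-D-F.
So the diameter is 5.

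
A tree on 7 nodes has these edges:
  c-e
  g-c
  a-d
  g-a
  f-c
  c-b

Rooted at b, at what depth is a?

3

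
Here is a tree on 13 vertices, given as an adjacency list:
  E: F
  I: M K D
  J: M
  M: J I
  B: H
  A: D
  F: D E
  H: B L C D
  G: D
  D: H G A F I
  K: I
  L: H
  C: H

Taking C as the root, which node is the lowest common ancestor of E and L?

E's ancestor chain is E, F, D, H, C and L's is L, H, C; they first meet at H.

H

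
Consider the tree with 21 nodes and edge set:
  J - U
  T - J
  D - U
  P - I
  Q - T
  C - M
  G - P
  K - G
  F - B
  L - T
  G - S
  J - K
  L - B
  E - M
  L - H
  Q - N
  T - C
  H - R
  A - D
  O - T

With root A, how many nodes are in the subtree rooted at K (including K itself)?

5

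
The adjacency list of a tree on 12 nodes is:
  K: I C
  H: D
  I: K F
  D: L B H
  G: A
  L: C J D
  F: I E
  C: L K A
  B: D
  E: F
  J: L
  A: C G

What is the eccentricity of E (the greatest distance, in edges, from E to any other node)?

A farthest node from E is H (B also at distance 7).
The path E–F–I–K–C–L–D–H has 7 edges.

7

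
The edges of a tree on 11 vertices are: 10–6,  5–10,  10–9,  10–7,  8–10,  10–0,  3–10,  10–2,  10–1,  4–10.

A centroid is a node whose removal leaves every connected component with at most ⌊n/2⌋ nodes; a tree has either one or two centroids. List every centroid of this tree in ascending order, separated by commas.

Delete 10: the remaining components have sizes 1, 1, 1, 1, 1, 1, 1, 1, 1, 1. Max 1 ≤ 5, so 10 is a centroid.
No neighbour of 10 does as well, so 10 is the unique centroid.

10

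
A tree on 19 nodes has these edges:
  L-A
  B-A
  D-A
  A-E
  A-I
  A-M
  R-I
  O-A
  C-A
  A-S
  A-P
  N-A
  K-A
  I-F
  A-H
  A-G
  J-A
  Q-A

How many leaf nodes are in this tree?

17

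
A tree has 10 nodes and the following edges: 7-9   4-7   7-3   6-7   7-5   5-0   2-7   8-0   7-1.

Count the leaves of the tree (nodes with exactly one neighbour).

The leaves are 1, 2, 3, 4, 6, 8, 9.
That is 7 leaves.

7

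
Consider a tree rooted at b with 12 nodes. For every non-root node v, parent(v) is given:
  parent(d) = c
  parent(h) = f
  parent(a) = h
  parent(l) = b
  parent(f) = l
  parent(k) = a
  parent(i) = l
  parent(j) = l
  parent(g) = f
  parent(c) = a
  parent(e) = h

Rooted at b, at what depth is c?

5

b – l – f – h – a – c — 5 edges.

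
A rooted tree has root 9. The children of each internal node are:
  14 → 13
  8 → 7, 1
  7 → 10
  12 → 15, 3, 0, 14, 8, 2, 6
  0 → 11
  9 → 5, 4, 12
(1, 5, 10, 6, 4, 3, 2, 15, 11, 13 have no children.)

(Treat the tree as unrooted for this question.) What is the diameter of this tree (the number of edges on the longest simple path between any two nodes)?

5

A longest path is 10–7–8–12–9–5, with 5 edges.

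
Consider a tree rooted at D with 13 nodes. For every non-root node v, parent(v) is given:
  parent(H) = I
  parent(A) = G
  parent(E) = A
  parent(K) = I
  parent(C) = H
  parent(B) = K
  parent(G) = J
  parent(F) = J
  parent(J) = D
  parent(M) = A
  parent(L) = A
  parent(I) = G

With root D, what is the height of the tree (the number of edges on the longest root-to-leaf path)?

5

B sits deepest: D-J-G-I-K-B — 5 edges from the root.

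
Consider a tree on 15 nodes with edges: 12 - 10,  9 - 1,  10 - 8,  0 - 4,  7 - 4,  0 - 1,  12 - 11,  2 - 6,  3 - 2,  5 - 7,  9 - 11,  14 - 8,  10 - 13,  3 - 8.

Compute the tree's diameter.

12

Starting from 6, a farthest node is 5 at distance 12.
One longest path: 6-2-3-8-10-12-11-9-1-0-4-7-5.
So the diameter is 12.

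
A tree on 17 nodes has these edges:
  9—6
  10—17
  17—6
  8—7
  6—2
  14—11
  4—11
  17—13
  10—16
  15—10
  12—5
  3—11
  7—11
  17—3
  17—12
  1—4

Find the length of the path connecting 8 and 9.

The path is 8–7–11–3–17–6–9, which has 6 edges.

6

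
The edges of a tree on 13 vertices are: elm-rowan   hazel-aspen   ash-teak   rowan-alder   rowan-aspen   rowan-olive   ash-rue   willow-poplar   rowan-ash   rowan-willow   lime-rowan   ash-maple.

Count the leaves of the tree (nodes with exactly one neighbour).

9

Degree-1 nodes: alder, elm, hazel, lime, maple, olive, poplar, rue, teak — 9 of them.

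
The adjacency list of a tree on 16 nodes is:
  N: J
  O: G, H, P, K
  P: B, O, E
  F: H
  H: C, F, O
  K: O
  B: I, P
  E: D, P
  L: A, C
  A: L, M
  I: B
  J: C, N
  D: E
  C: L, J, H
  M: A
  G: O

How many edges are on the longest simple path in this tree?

A longest path is I – B – P – O – H – C – L – A – M, with 8 edges.

8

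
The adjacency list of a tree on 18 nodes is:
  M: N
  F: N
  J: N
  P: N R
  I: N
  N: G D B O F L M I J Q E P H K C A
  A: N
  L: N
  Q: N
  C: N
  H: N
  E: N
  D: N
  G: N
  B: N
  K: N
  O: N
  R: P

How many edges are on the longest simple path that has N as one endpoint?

A farthest node from N is R.
The path N-P-R has 2 edges.

2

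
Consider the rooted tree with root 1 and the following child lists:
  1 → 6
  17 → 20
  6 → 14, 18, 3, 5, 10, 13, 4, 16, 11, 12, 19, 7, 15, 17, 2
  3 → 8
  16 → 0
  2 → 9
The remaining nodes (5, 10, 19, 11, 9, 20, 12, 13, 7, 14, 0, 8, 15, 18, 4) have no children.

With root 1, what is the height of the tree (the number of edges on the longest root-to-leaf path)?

20 sits deepest: 1–6–17–20 — 3 edges from the root.

3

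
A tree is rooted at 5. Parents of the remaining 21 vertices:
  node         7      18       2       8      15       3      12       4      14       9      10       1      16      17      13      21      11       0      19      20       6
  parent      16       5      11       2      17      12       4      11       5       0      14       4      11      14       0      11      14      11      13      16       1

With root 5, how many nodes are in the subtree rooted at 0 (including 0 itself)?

0's subtree: {0, 9, 13, 19}, size 4.

4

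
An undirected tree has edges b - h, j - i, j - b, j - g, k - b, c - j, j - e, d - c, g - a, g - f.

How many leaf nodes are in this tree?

7

Exactly 7 nodes have a single neighbour: a, d, e, f, h, i, k.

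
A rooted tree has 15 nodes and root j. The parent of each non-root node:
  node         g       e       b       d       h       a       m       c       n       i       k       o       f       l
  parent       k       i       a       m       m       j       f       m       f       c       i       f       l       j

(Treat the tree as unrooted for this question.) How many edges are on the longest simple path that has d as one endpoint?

A farthest node from d is b.
The path d-m-f-l-j-a-b has 6 edges.

6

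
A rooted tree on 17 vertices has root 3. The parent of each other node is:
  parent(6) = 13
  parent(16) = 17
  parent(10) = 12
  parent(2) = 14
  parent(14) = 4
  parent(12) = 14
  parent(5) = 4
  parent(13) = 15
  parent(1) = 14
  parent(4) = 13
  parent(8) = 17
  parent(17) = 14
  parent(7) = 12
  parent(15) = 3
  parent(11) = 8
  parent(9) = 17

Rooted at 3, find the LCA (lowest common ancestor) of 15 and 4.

15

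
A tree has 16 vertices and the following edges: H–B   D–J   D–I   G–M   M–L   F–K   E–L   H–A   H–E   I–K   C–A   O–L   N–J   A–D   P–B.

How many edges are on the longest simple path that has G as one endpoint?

9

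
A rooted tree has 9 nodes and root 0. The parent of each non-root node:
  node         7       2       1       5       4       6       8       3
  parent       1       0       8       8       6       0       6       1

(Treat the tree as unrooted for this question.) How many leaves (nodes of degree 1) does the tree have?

5

The leaves are 2, 3, 4, 5, 7.
That is 5 leaves.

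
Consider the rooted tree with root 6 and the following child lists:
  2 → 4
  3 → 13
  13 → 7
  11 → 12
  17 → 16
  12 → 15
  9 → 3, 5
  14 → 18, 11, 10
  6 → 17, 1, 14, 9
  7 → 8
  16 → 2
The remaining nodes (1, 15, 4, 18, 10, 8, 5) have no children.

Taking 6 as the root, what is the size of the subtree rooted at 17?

The subtree rooted at 17 contains: 17, 16, 2, 4 — 4 nodes.

4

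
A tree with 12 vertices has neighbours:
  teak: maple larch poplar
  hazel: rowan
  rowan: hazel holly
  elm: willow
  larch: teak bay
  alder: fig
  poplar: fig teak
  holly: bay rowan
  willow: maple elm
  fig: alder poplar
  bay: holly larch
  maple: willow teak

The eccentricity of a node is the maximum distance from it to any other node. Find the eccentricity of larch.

The node farthest from larch is alder (hazel, elm also at distance 4), via larch-teak-poplar-fig-alder — 4 edges.

4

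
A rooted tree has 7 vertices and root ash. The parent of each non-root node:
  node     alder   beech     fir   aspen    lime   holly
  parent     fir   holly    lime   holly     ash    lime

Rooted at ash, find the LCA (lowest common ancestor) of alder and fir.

fir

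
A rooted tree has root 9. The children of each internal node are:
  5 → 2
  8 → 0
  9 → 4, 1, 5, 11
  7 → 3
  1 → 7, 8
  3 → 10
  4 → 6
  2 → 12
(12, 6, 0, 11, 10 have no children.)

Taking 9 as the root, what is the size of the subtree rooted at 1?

The subtree rooted at 1 contains: 1, 7, 8, 3, 0, 10 — 6 nodes.

6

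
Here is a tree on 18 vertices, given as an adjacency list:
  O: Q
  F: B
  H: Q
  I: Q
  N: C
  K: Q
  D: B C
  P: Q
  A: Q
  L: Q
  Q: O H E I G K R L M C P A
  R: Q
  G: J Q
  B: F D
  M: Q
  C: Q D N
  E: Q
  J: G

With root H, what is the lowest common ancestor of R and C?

Path R→root: R Q H; path C→root: C Q H.
First common node: Q.

Q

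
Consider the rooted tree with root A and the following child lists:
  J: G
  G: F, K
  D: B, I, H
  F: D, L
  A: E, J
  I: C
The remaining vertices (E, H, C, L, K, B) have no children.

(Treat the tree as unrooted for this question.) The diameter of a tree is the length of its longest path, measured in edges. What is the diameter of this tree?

7

Starting from C, a farthest node is E at distance 7.
One longest path: C - I - D - F - G - J - A - E.
So the diameter is 7.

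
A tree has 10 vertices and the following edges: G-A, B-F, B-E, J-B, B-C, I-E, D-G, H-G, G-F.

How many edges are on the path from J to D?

Walking from J: J–B–F–G–D. Length 4.

4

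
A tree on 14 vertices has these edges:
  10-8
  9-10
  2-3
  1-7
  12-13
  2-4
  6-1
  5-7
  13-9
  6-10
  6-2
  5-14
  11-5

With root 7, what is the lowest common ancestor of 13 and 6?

6

Path 13→root: 13 9 10 6 1 7; path 6→root: 6 1 7.
First common node: 6.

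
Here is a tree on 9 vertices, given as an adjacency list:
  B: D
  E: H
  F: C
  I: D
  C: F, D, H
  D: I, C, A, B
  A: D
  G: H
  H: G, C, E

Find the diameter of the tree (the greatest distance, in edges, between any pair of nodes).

BFS from E reaches I last, at distance 4; BFS from I confirms no node is farther.
Path: E – H – C – D – I.

4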